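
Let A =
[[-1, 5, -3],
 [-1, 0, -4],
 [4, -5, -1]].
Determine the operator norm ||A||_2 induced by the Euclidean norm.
||A||_2 ≈ 8.141 (= sqrt(largest eigenvalue of A^T A))

||A||_2 = sigma_max(A) = sqrt(lambda_max(A^T A)). Form the symmetric matrix M = A^T A =
[[18, -25, 3],
 [-25, 50, -10],
 [3, -10, 26]].
Its characteristic polynomial (trace, sum of principal 2x2 minors, determinant of M give the coefficients) is
  p(λ) = det(λ I - M) = λ^3 - 94λ^2 + 1934λ - 6400.
No integer candidate from the rational root theorem (±divisors of 6400) is a root, so the roots are irrational. The cubic discriminant is Δ = 2688420400 > 0, so there are three distinct real roots. p(4) = -104 and p(5) = 1045 have opposite signs, so a root lies in (4, 5); Newton's method refines it to λ ≈ 4.085. p(23) = 523 and p(24) = -304 have opposite signs, so a root lies in (23, 24); Newton's method refines it to λ ≈ 23.6389. p(66) = -724 and p(67) = 1975 have opposite signs, so a root lies in (66, 67); Newton's method refines it to λ ≈ 66.276. Check (Vieta): the three roots sum to 94, matching tr M = 94.
So the eigenvalues of A^T A are ≈ 4.085, 23.6389, 66.276 (all ≥ 0, as they must be for A^T A). The largest is λ_max ≈ 66.276, hence ||A||_2 = sqrt(λ_max) ≈ 8.141.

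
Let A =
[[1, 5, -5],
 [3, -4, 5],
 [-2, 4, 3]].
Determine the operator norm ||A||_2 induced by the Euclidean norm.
||A||_2 ≈ 9.6581 (= sqrt(largest eigenvalue of A^T A))

||A||_2 = sigma_max(A) = sqrt(lambda_max(A^T A)). Form the symmetric matrix M = A^T A =
[[14, -15, 4],
 [-15, 57, -33],
 [4, -33, 59]].
Its characteristic polynomial (trace, sum of principal 2x2 minors, determinant of M give the coefficients) is
  p(λ) = det(λ I - M) = λ^3 - 130λ^2 + 3657λ - 21609.
No integer candidate from the rational root theorem (±divisors of 21609) is a root, so the roots are irrational. The cubic discriminant is Δ = 12793843161 > 0, so there are three distinct real roots. p(8) = -161 and p(9) = 1503 have opposite signs, so a root lies in (8, 9); Newton's method refines it to λ ≈ 8.0915. p(28) = 819 and p(29) = -497 have opposite signs, so a root lies in (28, 29); Newton's method refines it to λ ≈ 28.6302. p(93) = -1521 and p(94) = 4053 have opposite signs, so a root lies in (93, 94); Newton's method refines it to λ ≈ 93.2783. Check (Vieta): the three roots sum to 130, matching tr M = 130.
So the eigenvalues of A^T A are ≈ 8.0915, 28.6302, 93.2783 (all ≥ 0, as they must be for A^T A). The largest is λ_max ≈ 93.2783, hence ||A||_2 = sqrt(λ_max) ≈ 9.6581.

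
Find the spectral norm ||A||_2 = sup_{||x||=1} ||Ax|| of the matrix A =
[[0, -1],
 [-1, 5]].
||A||_2 = sqrt((27 + sqrt(725))/2) ≈ 5.1926 (= sqrt(largest eigenvalue of A^T A))

||A||_2 = sigma_max(A) = sqrt(lambda_max(A^T A)). Form the symmetric matrix M = A^T A =
[[1, -5],
 [-5, 26]].
Its characteristic polynomial (trace, determinant of M give the coefficients) is
  p(λ) = det(λ I - M) = λ^2 - 27λ + 1.
For λ^2 - 27λ + 1 the discriminant is 725. It is nonnegative but not a perfect square, so the roots are real and irrational: λ = (27 ± sqrt(725))/2 ≈ 26.9629, 0.0371.
So the eigenvalues of A^T A are ≈ 0.0371, 26.9629 (all ≥ 0, as they must be for A^T A). The largest is λ_max = (27 + sqrt(725))/2 ≈ 26.9629, hence ||A||_2 = sqrt(λ_max) = sqrt((27 + sqrt(725))/2) ≈ 5.1926.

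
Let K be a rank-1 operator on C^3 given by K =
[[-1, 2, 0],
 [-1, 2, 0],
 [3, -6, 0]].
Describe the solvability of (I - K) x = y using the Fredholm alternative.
(I - K) is singular (det(I - K) = 0, i.e. 1 ∈ sigma(K)). (I - K) x = y is solvable iff y ⊥ ker((I - K)^*) = span{(-1, 2, 0)}, i.e. iff -y_1 + 2y_2 = 0. When solvable, the solutions are x = y + c·(1, 1, -3), c arbitrary (ker(I - K) = span{(1, 1, -3)}, dimension 1).

K has rank 1, so it is an outer product K = u v^T: every row of K is a multiple of one row vector. Reading off the entries, u = (1, 1, -3) and v = (-1, 2, 0) (row i of K equals u_i·v^T). A rank-one matrix u v^T satisfies K u = u (v·u) and kills the (2)-dimensional subspace v^⊥, so its characteristic polynomial is lambda^2 (lambda - v·u) with v·u = tr K = 1. Hence the eigenvalues of I - K are 1 (multiplicity 2) and 1 - (1) = 0, so det(I - K) = 0. (Direct check: I - K =
[[2, -2, 0],
 [1, -1, 0],
 [-3, 6, 1]]
has determinant 0.) So 1 is an eigenvalue of K and (I - K) is not invertible. The finite-dimensional Fredholm alternative says: either (I - K) is invertible, or ker(I - K) ≠ {0} and then range(I - K) = ker((I - K)^*)^⊥, with dim ker(I - K) = dim ker((I - K)^*). We are in the second case, so we need both kernels. Kernel of I - K: (I - K) u = u - u (v·u) = u - u = 0, so ker(I - K) = span{u} = span{(1, 1, -3)} (it is exactly 1-dimensional because rank(I - K) = 2). Kernel of the adjoint: K is real, so (I - K)^* = I - K^T = I - v u^T, and (I - v u^T) v = v - v (u·v) = 0; hence ker((I - K)^*) = span{v} = span{(-1, 2, 0)}. Therefore (I - K) x = y is solvable iff <y, v> = 0, i.e. iff -y_1 + 2y_2 = 0. When this holds, K y = u (v·y) = 0, so (I - K) y = y and x = y is a particular solution; the full solution set is the line x = y + c·u = y + c·(1, 1, -3), c ∈ C.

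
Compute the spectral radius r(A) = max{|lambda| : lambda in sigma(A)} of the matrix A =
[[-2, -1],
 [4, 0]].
r(A) = 2

The eigenvalues of A are the roots of its characteristic polynomial. With M = A (coefficients from the trace and determinant):
  p(λ) = det(λ I - M) = λ^2 + 2λ + 4.
For λ^2 + 2λ + 4 the discriminant is -12. It is negative, so the roots are the complex-conjugate pair λ = -1 ± (sqrt(12)/2) i ≈ -1 ± 1.7321i. For a conjugate pair the product of the roots equals the constant term, so |λ|^2 = 4 and |λ| = sqrt(4) = 2.
Thus the eigenvalues (to 4 decimals) are -1 ± 1.7321i (modulus 2). The spectral radius is the largest modulus: r(A) = 2. (Cross-check: r(A) ≤ ||A||_2 ≈ 4.4954; equality holds whenever A is normal, though it can also hold for some non-normal A.)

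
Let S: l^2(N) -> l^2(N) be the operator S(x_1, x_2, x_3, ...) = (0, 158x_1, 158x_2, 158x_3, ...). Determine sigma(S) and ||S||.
sigma(S) = closed disk {z in C : |z| ≤ 158}; ||S|| = 158

Note S = 158·U where U is the unit right shift (U x)_k = x_{k-1} (with x_0 := 0); so ||S|| = 158||U|| and sigma(S) = 158·sigma(U). ||S x||^2 = sum_{k≥1} |158x_k|^2 = 24964||x||^2, so ||S|| = 158 and sigma(S) ⊂ {|z| ≤ 158}. For any |lambda| < 158, the equation (S - lambda I) x = 0 forces x_1 = 0, then 158x_k = lambda x_{k+1} ⇒ x = 0, so S has no eigenvalues. But (S - lambda I) is not surjective for |lambda| < 158: solving (S - lambda I) x = e_1 would require x_n proportional to (lambda/158)^(-n), which is not in l^2. So every |lambda| < 158 lies in the residual spectrum. The boundary |lambda| = 158 is in the approximate point spectrum (the spectrum is closed). Hence sigma(S) is the closed disk of radius 158.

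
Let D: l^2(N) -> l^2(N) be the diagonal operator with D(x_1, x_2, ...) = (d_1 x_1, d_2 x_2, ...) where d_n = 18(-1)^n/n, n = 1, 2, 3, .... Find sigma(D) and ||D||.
sigma(D) = {18(-1)^n/n : n ≥ 1} ∪ {0}; ||D|| = 18

A bounded diagonal operator on l^2 with diagonal entries d_n has spectrum equal to the closure of {d_n : n ≥ 1}: every d_n is an eigenvalue (with eigenvector e_n), so {d_n} ⊂ sigma(D); the spectrum is closed, so its closure is too; and for lambda not in the closure, (D - lambda I) has bounded inverse (the diagonal entries 1/(d_n - lambda) are bounded). For our sequence d_n = 18(-1)^n/n, n = 1, 2, 3, ...:
  - {d_n} = {18(-1)^n/n : n ≥ 1}; the only limit point is 0
  - closure = {18(-1)^n/n : n ≥ 1} ∪ {0}
For the norm: a diagonal operator has ||D|| = sup_n |d_n|. Here |d_n| = 18/n is decreasing, so sup_n |d_n| = |d_1| = 18. So ||D|| = 18.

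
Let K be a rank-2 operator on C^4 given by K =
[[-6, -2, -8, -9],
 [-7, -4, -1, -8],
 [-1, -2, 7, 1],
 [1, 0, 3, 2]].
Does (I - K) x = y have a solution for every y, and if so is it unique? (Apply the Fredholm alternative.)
(I - K) is invertible (det(I - K) = -68 ≠ 0), so for every y in C^4 the equation (I - K) x = y has a unique solution.

K has rank 2 and factors as K = U V^T = u1 v1^T + u2 v2^T with u1 = (-1, -2, -1, 0), v1 = (3, 2, -1, 3), u2 = (3, 1, -2, -1), v2 = (-1, 0, -3, -2) (multiplying out reproduces the displayed K). The nonzero eigenvalues of U V^T coincide with those of the 2 x 2 matrix G = V^T U = [[v1·u1, v1·u2], [v2·u1, v2·u2]] = [[-6, 10], [4, 5]], and by the Sylvester determinant identity det(I_4 - U V^T) = det(I_2 - V^T U) = det([[7, -10], [-4, -4]]) = (7)(-4) - (-10)(-4) = -68. (Direct check: I - K =
[[7, 2, 8, 9],
 [7, 5, 1, 8],
 [1, 2, -6, -1],
 [-1, 0, -3, -1]]
has determinant -68.) The finite-dimensional Fredholm alternative says: either (I - K) is invertible, or ker(I - K) ≠ {0} and then range(I - K) = ker((I - K)^*)^⊥, with dim ker(I - K) = dim ker((I - K)^*). Since det(I - K) ≠ 0, 1 is not an eigenvalue of K and ker(I - K) = {0}, so we are in the first case: for every y there is a unique x = (I - K)^(-1) y. (Explicitly, by the Woodbury identity, (I - U V^T)^(-1) = I + U (I_2 - G)^(-1) V^T.)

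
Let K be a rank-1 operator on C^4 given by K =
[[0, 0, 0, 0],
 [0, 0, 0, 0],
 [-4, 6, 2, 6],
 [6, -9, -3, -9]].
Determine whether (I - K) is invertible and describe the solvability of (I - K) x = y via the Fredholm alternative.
(I - K) is invertible (det(I - K) = 8 ≠ 0), so for every y in C^4 the equation (I - K) x = y has a unique solution.

K has rank 1, so it is an outer product K = u v^T: every row of K is a multiple of one row vector. Reading off the entries, u = (0, 0, 2, -3) and v = (-2, 3, 1, 3) (row i of K equals u_i·v^T). A rank-one matrix u v^T satisfies K u = u (v·u) and kills the (3)-dimensional subspace v^⊥, so its characteristic polynomial is lambda^3 (lambda - v·u) with v·u = tr K = -7. Hence the eigenvalues of I - K are 1 (multiplicity 3) and 1 - (-7) = 8, so det(I - K) = 8. (Direct check: I - K =
[[1, 0, 0, 0],
 [0, 1, 0, 0],
 [4, -6, -1, -6],
 [-6, 9, 3, 10]]
has determinant 8.) The finite-dimensional Fredholm alternative says: either (I - K) is invertible, or ker(I - K) ≠ {0} and then range(I - K) = ker((I - K)^*)^⊥, with dim ker(I - K) = dim ker((I - K)^*). Since det(I - K) ≠ 0, 1 is not an eigenvalue of K and ker(I - K) = {0}, so we are in the first case: for every y there is a unique x = (I - K)^(-1) y. Explicitly, by the Sherman–Morrison formula, (I - u v^T)^(-1) = I + u v^T/(1 - v·u), i.e. (I - K)^(-1) = I + K/(8).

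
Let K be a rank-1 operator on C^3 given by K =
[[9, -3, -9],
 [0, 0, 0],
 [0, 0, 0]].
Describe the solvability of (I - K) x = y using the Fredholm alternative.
(I - K) is invertible (det(I - K) = -8 ≠ 0), so for every y in C^3 the equation (I - K) x = y has a unique solution.

K has rank 1, so it is an outer product K = u v^T: every row of K is a multiple of one row vector. Reading off the entries, u = (-3, 0, 0) and v = (-3, 1, 3) (row i of K equals u_i·v^T). A rank-one matrix u v^T satisfies K u = u (v·u) and kills the (2)-dimensional subspace v^⊥, so its characteristic polynomial is lambda^2 (lambda - v·u) with v·u = tr K = 9. Hence the eigenvalues of I - K are 1 (multiplicity 2) and 1 - (9) = -8, so det(I - K) = -8. (Direct check: I - K =
[[-8, 3, 9],
 [0, 1, 0],
 [0, 0, 1]]
has determinant -8.) The finite-dimensional Fredholm alternative says: either (I - K) is invertible, or ker(I - K) ≠ {0} and then range(I - K) = ker((I - K)^*)^⊥, with dim ker(I - K) = dim ker((I - K)^*). Since det(I - K) ≠ 0, 1 is not an eigenvalue of K and ker(I - K) = {0}, so we are in the first case: for every y there is a unique x = (I - K)^(-1) y. Explicitly, by the Sherman–Morrison formula, (I - u v^T)^(-1) = I + u v^T/(1 - v·u), i.e. (I - K)^(-1) = I + K/(-8).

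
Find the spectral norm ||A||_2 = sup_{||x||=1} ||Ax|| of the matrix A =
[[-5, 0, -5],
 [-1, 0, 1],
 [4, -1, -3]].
||A||_2 ≈ 7.1442 (= sqrt(largest eigenvalue of A^T A))

||A||_2 = sigma_max(A) = sqrt(lambda_max(A^T A)). Form the symmetric matrix M = A^T A =
[[42, -4, 12],
 [-4, 1, 3],
 [12, 3, 35]].
Its characteristic polynomial (trace, sum of principal 2x2 minors, determinant of M give the coefficients) is
  p(λ) = det(λ I - M) = λ^3 - 78λ^2 + 1378λ - 100.
No integer candidate from the rational root theorem (±divisors of 100) is a root, so the roots are irrational. The cubic discriminant is Δ = 1089542048 > 0, so there are three distinct real roots. p(0) = -100 and p(1) = 1201 have opposite signs, so a root lies in (0, 1); Newton's method refines it to λ ≈ 0.0729. p(26) = 576 and p(27) = -73 have opposite signs, so a root lies in (26, 27); Newton's method refines it to λ ≈ 26.8872. p(51) = -49 and p(52) = 1252 have opposite signs, so a root lies in (51, 52); Newton's method refines it to λ ≈ 51.0399. Check (Vieta): the three roots sum to 78, matching tr M = 78.
So the eigenvalues of A^T A are ≈ 0.0729, 26.8872, 51.0399 (all ≥ 0, as they must be for A^T A). The largest is λ_max ≈ 51.0399, hence ||A||_2 = sqrt(λ_max) ≈ 7.1442.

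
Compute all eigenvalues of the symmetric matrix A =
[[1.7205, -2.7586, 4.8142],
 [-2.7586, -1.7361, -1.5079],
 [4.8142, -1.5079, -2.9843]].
sigma(A) ≈ {-6, -3, 6}

A is real symmetric, so its spectrum consists of real eigenvalues. Expanding the characteristic polynomial of the displayed matrix gives
  det(λ I - A) = p(λ) = λ^3 + (3)λ^2 + (-36)λ + (-108).
Solving p(λ) = 0 yields eigenvalues ≈ -6, -3, 6. (A is shown rounded to 4 decimals, so these recover the underlying integer eigenvalues to within that precision.)
Verification: the trace of A = -3 equals the sum of eigenvalues -3, and det(A) ≈ 108.0001 matches the eigenvalue product 108.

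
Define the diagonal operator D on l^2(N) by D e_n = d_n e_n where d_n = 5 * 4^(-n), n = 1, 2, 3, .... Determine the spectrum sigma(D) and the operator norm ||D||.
sigma(D) = {5 * 4^(-n) : n ≥ 1} ∪ {0}; ||D|| = 5/4

A bounded diagonal operator on l^2 with diagonal entries d_n has spectrum equal to the closure of {d_n : n ≥ 1}: every d_n is an eigenvalue (with eigenvector e_n), so {d_n} ⊂ sigma(D); the spectrum is closed, so its closure is too; and for lambda not in the closure, (D - lambda I) has bounded inverse (the diagonal entries 1/(d_n - lambda) are bounded). For our sequence d_n = 5 * 4^(-n), n = 1, 2, 3, ...:
  - {d_n} = {5 * 4^(-n) : n ≥ 1}; the only limit point is 0
  - closure = {5 * 4^(-n) : n ≥ 1} ∪ {0}
For the norm: a diagonal operator has ||D|| = sup_n |d_n|. Here d_n = 5 * 4^(-n) is positive and decreasing, so sup_n |d_n| = d_1 = 5/4. So ||D|| = 5/4.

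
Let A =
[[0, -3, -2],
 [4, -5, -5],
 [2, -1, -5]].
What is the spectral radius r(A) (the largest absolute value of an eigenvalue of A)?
r(A) ≈ 4.2839

The eigenvalues of A are the roots of its characteristic polynomial. With M = A (coefficients from the trace, the sum of principal 2x2 minors, and det A):
  p(λ) = det(λ I - M) = λ^3 + 10λ^2 + 36λ + 42.
No integer candidate from the rational root theorem (±divisors of 42) is a root, so the roots are irrational. The cubic discriminant is Δ = -492 < 0, so there is one real root and a complex-conjugate pair. p(-3) = -3 and p(-2) = 2 have opposite signs, so a root lies in (-3, -2); Newton's method refines it to λ ≈ -2.2887. Dividing out (λ - (-2.2887)) leaves approximately λ^2 + 7.7113λ + 18.3514. For λ^2 + 7.7113λ + 18.3514 the discriminant is -13.9407. It is negative, so the remaining roots are the complex-conjugate pair λ ≈ -3.8557 ± 1.8669i. Their product equals the constant term, so |λ|^2 ≈ 18.3514 and |λ| ≈ 4.2839.
Thus the eigenvalues (to 4 decimals) are -2.2887 (modulus 2.2887); -3.8557 ± 1.8669i (modulus 4.2839). The spectral radius is the largest modulus: r(A) ≈ 4.2839. (Cross-check: r(A) ≤ ||A||_2 ≈ 9.9599; equality holds whenever A is normal, though it can also hold for some non-normal A.)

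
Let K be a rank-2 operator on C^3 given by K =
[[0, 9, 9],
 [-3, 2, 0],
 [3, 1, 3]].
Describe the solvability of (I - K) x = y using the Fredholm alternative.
(I - K) is invertible (det(I - K) = 2 ≠ 0), so for every y in C^3 the equation (I - K) x = y has a unique solution.

K has rank 2 and factors as K = U V^T = u1 v1^T + u2 v2^T with u1 = (-3, -1, 0), v1 = (0, -3, -3), u2 = (0, -1, 1), v2 = (3, 1, 3) (multiplying out reproduces the displayed K). The nonzero eigenvalues of U V^T coincide with those of the 2 x 2 matrix G = V^T U = [[v1·u1, v1·u2], [v2·u1, v2·u2]] = [[3, 0], [-10, 2]], and by the Sylvester determinant identity det(I_3 - U V^T) = det(I_2 - V^T U) = det([[-2, 0], [10, -1]]) = (-2)(-1) - (0)(10) = 2. (Direct check: I - K =
[[1, -9, -9],
 [3, -1, 0],
 [-3, -1, -2]]
has determinant 2.) The finite-dimensional Fredholm alternative says: either (I - K) is invertible, or ker(I - K) ≠ {0} and then range(I - K) = ker((I - K)^*)^⊥, with dim ker(I - K) = dim ker((I - K)^*). Since det(I - K) ≠ 0, 1 is not an eigenvalue of K and ker(I - K) = {0}, so we are in the first case: for every y there is a unique x = (I - K)^(-1) y. (Explicitly, by the Woodbury identity, (I - U V^T)^(-1) = I + U (I_2 - G)^(-1) V^T.)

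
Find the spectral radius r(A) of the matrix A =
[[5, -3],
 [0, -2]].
r(A) = 5

The eigenvalues of A are the roots of its characteristic polynomial. With M = A (coefficients from the trace and determinant):
  p(λ) = det(λ I - M) = λ^2 - 3λ - 10.
For λ^2 - 3λ - 10 the discriminant is 49. It is a perfect square (7^2), so the roots are rational: λ = (3 ± 7)/2 = 5, -2.
Thus the eigenvalues (to 4 decimals) are 5 (modulus 5); -2 (modulus 2). The spectral radius is the largest modulus: r(A) = 5. (Cross-check: r(A) ≤ ||A||_2 ≈ 5.9292; equality holds whenever A is normal, though it can also hold for some non-normal A.)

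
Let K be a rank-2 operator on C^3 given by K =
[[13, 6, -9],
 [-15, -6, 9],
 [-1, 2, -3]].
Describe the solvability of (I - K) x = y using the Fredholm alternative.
(I - K) is invertible (det(I - K) = -39 ≠ 0), so for every y in C^3 the equation (I - K) x = y has a unique solution.

K has rank 2 and factors as K = U V^T = u1 v1^T + u2 v2^T with u1 = (3, -3, 1), v1 = (3, 2, -3), u2 = (2, -3, -2), v2 = (2, 0, 0) (multiplying out reproduces the displayed K). The nonzero eigenvalues of U V^T coincide with those of the 2 x 2 matrix G = V^T U = [[v1·u1, v1·u2], [v2·u1, v2·u2]] = [[0, 6], [6, 4]], and by the Sylvester determinant identity det(I_3 - U V^T) = det(I_2 - V^T U) = det([[1, -6], [-6, -3]]) = (1)(-3) - (-6)(-6) = -39. (Direct check: I - K =
[[-12, -6, 9],
 [15, 7, -9],
 [1, -2, 4]]
has determinant -39.) The finite-dimensional Fredholm alternative says: either (I - K) is invertible, or ker(I - K) ≠ {0} and then range(I - K) = ker((I - K)^*)^⊥, with dim ker(I - K) = dim ker((I - K)^*). Since det(I - K) ≠ 0, 1 is not an eigenvalue of K and ker(I - K) = {0}, so we are in the first case: for every y there is a unique x = (I - K)^(-1) y. (Explicitly, by the Woodbury identity, (I - U V^T)^(-1) = I + U (I_2 - G)^(-1) V^T.)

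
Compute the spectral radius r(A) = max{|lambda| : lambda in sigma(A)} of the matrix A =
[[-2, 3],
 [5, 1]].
r(A) = (1 + sqrt(69))/2 ≈ 4.6533

The eigenvalues of A are the roots of its characteristic polynomial. With M = A (coefficients from the trace and determinant):
  p(λ) = det(λ I - M) = λ^2 + λ - 17.
For λ^2 + λ - 17 the discriminant is 69. It is nonnegative but not a perfect square, so the roots are real and irrational: λ = (-1 ± sqrt(69))/2 ≈ 3.6533, -4.6533.
Thus the eigenvalues (to 4 decimals) are 3.6533 (modulus 3.6533); -4.6533 (modulus 4.6533). The spectral radius is the largest modulus: r(A) = (1 + sqrt(69))/2 ≈ 4.6533. (Cross-check: r(A) ≤ ||A||_2 ≈ 5.39; equality holds whenever A is normal, though it can also hold for some non-normal A.)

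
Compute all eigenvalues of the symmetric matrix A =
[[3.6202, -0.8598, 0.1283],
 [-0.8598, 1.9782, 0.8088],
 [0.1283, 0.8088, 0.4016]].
sigma(A) ≈ {0, 2, 4}

A is real symmetric, so its spectrum consists of real eigenvalues. Expanding the characteristic polynomial of the displayed matrix gives
  det(λ I - A) = p(λ) = λ^3 + (-6)λ^2 + (8)λ + (0).
Solving p(λ) = 0 yields eigenvalues ≈ 0, 2, 4. (A is shown rounded to 4 decimals, so these recover the underlying integer eigenvalues to within that precision.)
Verification: the trace of A = 6 equals the sum of eigenvalues 6, and det(A) ≈ -0.0000 matches the eigenvalue product 0.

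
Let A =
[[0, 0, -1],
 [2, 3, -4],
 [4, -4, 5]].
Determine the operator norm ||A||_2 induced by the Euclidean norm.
||A||_2 ≈ 8.4471 (= sqrt(largest eigenvalue of A^T A))

||A||_2 = sigma_max(A) = sqrt(lambda_max(A^T A)). Form the symmetric matrix M = A^T A =
[[20, -10, 12],
 [-10, 25, -32],
 [12, -32, 42]].
Its characteristic polynomial (trace, sum of principal 2x2 minors, determinant of M give the coefficients) is
  p(λ) = det(λ I - M) = λ^3 - 87λ^2 + 1122λ - 400.
No integer candidate from the rational root theorem (±divisors of 400) is a root, so the roots are irrational. The cubic discriminant is Δ = 3523517604 > 0, so there are three distinct real roots. p(0) = -400 and p(1) = 636 have opposite signs, so a root lies in (0, 1); Newton's method refines it to λ ≈ 0.3669. p(15) = 230 and p(16) = -624 have opposite signs, so a root lies in (15, 16); Newton's method refines it to λ ≈ 15.2789. p(71) = -1394 and p(72) = 2624 have opposite signs, so a root lies in (71, 72); Newton's method refines it to λ ≈ 71.3542. Check (Vieta): the three roots sum to 87, matching tr M = 87.
So the eigenvalues of A^T A are ≈ 0.3669, 15.2789, 71.3542 (all ≥ 0, as they must be for A^T A). The largest is λ_max ≈ 71.3542, hence ||A||_2 = sqrt(λ_max) ≈ 8.4471.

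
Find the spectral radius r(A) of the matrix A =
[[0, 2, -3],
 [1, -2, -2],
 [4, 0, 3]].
r(A) ≈ 3.9521

The eigenvalues of A are the roots of its characteristic polynomial. With M = A (coefficients from the trace, the sum of principal 2x2 minors, and det A):
  p(λ) = det(λ I - M) = λ^3 - λ^2 + 4λ + 46.
No integer candidate from the rational root theorem (±divisors of 46) is a root, so the roots are irrational. The cubic discriminant is Δ = -60500 < 0, so there is one real root and a complex-conjugate pair. p(-3) = -2 and p(-2) = 26 have opposite signs, so a root lies in (-3, -2); Newton's method refines it to λ ≈ -2.9451. Dividing out (λ - (-2.9451)) leaves approximately λ^2 - 3.9451λ + 15.619. For λ^2 - 3.9451λ + 15.619 the discriminant is -46.9118. It is negative, so the remaining roots are the complex-conjugate pair λ ≈ 1.9726 ± 3.4246i. Their product equals the constant term, so |λ|^2 ≈ 15.619 and |λ| ≈ 3.9521.
Thus the eigenvalues (to 4 decimals) are -2.9451 (modulus 2.9451); 1.9726 ± 3.4246i (modulus 3.9521). The spectral radius is the largest modulus: r(A) ≈ 3.9521. (Cross-check: r(A) ≤ ||A||_2 ≈ 5.4921; equality holds whenever A is normal, though it can also hold for some non-normal A.)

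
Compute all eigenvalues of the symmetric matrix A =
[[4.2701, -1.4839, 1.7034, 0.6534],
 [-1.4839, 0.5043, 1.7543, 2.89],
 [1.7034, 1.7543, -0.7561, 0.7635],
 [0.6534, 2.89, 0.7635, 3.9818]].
sigma(A) ≈ {-3, 0, 5, 6}

A is real symmetric, so its spectrum consists of real eigenvalues. Expanding the characteristic polynomial of the displayed matrix gives
  det(λ I - A) = p(λ) = λ^4 + (-8)λ^3 + (-3)λ^2 + (90)λ + (0.0037).
Solving p(λ) = 0 yields eigenvalues ≈ -3, 0, 5, 6. (A is shown rounded to 4 decimals, so these recover the underlying integer eigenvalues to within that precision.)
Verification: the trace of A = 8 equals the sum of eigenvalues 8, and det(A) ≈ 0.0037 matches the eigenvalue product 0.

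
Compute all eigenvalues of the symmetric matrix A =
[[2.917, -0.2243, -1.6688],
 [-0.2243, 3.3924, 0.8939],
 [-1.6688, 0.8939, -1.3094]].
sigma(A) ≈ {-2, 3, 4}

A is real symmetric, so its spectrum consists of real eigenvalues. Expanding the characteristic polynomial of the displayed matrix gives
  det(λ I - A) = p(λ) = λ^3 + (-5)λ^2 + (-2)λ + (24).
Solving p(λ) = 0 yields eigenvalues ≈ -2, 3, 4. (A is shown rounded to 4 decimals, so these recover the underlying integer eigenvalues to within that precision.)
Verification: the trace of A = 5 equals the sum of eigenvalues 5, and det(A) ≈ -24.0006 matches the eigenvalue product -24.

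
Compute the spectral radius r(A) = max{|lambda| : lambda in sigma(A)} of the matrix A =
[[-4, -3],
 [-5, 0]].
r(A) = (4 + sqrt(76))/2 ≈ 6.3589

The eigenvalues of A are the roots of its characteristic polynomial. With M = A (coefficients from the trace and determinant):
  p(λ) = det(λ I - M) = λ^2 + 4λ - 15.
For λ^2 + 4λ - 15 the discriminant is 76. It is nonnegative but not a perfect square, so the roots are real and irrational: λ = (-4 ± sqrt(76))/2 ≈ 2.3589, -6.3589.
Thus the eigenvalues (to 4 decimals) are 2.3589 (modulus 2.3589); -6.3589 (modulus 6.3589). The spectral radius is the largest modulus: r(A) = (4 + sqrt(76))/2 ≈ 6.3589. (Cross-check: r(A) ≤ ||A||_2 ≈ 6.7082; equality holds whenever A is normal, though it can also hold for some non-normal A.)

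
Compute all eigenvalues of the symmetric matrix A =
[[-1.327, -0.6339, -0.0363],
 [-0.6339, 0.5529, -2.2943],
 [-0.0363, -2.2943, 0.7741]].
sigma(A) ≈ {-2, -1, 3}

A is real symmetric, so its spectrum consists of real eigenvalues. Expanding the characteristic polynomial of the displayed matrix gives
  det(λ I - A) = p(λ) = λ^3 + (0)λ^2 + (-7)λ + (-6).
Solving p(λ) = 0 yields eigenvalues ≈ -2, -1, 3. (A is shown rounded to 4 decimals, so these recover the underlying integer eigenvalues to within that precision.)
Verification: the trace of A = 0 equals the sum of eigenvalues 0, and det(A) ≈ 5.9998 matches the eigenvalue product 6.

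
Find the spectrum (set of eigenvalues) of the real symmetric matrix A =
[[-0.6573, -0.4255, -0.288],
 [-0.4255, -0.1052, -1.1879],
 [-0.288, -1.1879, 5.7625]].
sigma(A) ≈ {-1, 0, 6}

A is real symmetric, so its spectrum consists of real eigenvalues. Expanding the characteristic polynomial of the displayed matrix gives
  det(λ I - A) = p(λ) = λ^3 + (-5)λ^2 + (-6)λ + (0).
Solving p(λ) = 0 yields eigenvalues ≈ -1, 0, 6. (A is shown rounded to 4 decimals, so these recover the underlying integer eigenvalues to within that precision.)
Verification: the trace of A = 5 equals the sum of eigenvalues 5, and det(A) ≈ 0.0003 matches the eigenvalue product 0.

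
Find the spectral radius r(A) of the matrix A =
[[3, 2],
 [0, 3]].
r(A) = 3

The eigenvalues of A are the roots of its characteristic polynomial. With M = A (coefficients from the trace and determinant):
  p(λ) = det(λ I - M) = λ^2 - 6λ + 9.
For λ^2 - 6λ + 9 the discriminant is 0. It is a perfect square (0^2), so the roots are rational: λ = (6 ± 0)/2 = 3, 3.
Thus the eigenvalues (to 4 decimals) are 3 (modulus 3). The spectral radius is the largest modulus: r(A) = 3. (Cross-check: r(A) ≤ ||A||_2 ≈ 4.1623; equality holds whenever A is normal, though it can also hold for some non-normal A.)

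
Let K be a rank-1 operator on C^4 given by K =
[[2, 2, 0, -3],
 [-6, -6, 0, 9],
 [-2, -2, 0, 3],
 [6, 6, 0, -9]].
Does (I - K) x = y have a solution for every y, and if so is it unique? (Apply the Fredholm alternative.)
(I - K) is invertible (det(I - K) = 14 ≠ 0), so for every y in C^4 the equation (I - K) x = y has a unique solution.

K has rank 1, so it is an outer product K = u v^T: every row of K is a multiple of one row vector. Reading off the entries, u = (1, -3, -1, 3) and v = (2, 2, 0, -3) (row i of K equals u_i·v^T). A rank-one matrix u v^T satisfies K u = u (v·u) and kills the (3)-dimensional subspace v^⊥, so its characteristic polynomial is lambda^3 (lambda - v·u) with v·u = tr K = -13. Hence the eigenvalues of I - K are 1 (multiplicity 3) and 1 - (-13) = 14, so det(I - K) = 14. (Direct check: I - K =
[[-1, -2, 0, 3],
 [6, 7, 0, -9],
 [2, 2, 1, -3],
 [-6, -6, 0, 10]]
has determinant 14.) The finite-dimensional Fredholm alternative says: either (I - K) is invertible, or ker(I - K) ≠ {0} and then range(I - K) = ker((I - K)^*)^⊥, with dim ker(I - K) = dim ker((I - K)^*). Since det(I - K) ≠ 0, 1 is not an eigenvalue of K and ker(I - K) = {0}, so we are in the first case: for every y there is a unique x = (I - K)^(-1) y. Explicitly, by the Sherman–Morrison formula, (I - u v^T)^(-1) = I + u v^T/(1 - v·u), i.e. (I - K)^(-1) = I + K/(14).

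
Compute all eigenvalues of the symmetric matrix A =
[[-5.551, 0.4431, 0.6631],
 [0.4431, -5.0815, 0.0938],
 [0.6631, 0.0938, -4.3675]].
sigma(A) ≈ {-6, -5, -4}

A is real symmetric, so its spectrum consists of real eigenvalues. Expanding the characteristic polynomial of the displayed matrix gives
  det(λ I - A) = p(λ) = λ^3 + (15)λ^2 + (74)λ + (120).
Solving p(λ) = 0 yields eigenvalues ≈ -6, -5, -4. (A is shown rounded to 4 decimals, so these recover the underlying integer eigenvalues to within that precision.)
Verification: the trace of A = -15 equals the sum of eigenvalues -15, and det(A) ≈ -120.0000 matches the eigenvalue product -120.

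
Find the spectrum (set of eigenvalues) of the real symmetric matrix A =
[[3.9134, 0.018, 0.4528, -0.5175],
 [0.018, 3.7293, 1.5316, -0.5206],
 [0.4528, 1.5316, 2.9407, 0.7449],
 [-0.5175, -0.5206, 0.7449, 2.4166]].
sigma(A) ≈ {1, 3, 4, 5}

A is real symmetric, so its spectrum consists of real eigenvalues. Expanding the characteristic polynomial of the displayed matrix gives
  det(λ I - A) = p(λ) = λ^4 + (-13)λ^3 + (59)λ^2 + (-107)λ + (60.0015).
Solving p(λ) = 0 yields eigenvalues ≈ 1, 3, 4, 5. (A is shown rounded to 4 decimals, so these recover the underlying integer eigenvalues to within that precision.)
Verification: the trace of A = 13 equals the sum of eigenvalues 13, and det(A) ≈ 60.0015 matches the eigenvalue product 60.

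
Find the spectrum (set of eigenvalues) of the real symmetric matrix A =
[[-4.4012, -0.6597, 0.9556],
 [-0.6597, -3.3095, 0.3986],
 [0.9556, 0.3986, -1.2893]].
sigma(A) ≈ {-5, -3, -1}

A is real symmetric, so its spectrum consists of real eigenvalues. Expanding the characteristic polynomial of the displayed matrix gives
  det(λ I - A) = p(λ) = λ^3 + (9)λ^2 + (23)λ + (15).
Solving p(λ) = 0 yields eigenvalues ≈ -5, -3, -1. (A is shown rounded to 4 decimals, so these recover the underlying integer eigenvalues to within that precision.)
Verification: the trace of A = -9 equals the sum of eigenvalues -9, and det(A) ≈ -14.9997 matches the eigenvalue product -15.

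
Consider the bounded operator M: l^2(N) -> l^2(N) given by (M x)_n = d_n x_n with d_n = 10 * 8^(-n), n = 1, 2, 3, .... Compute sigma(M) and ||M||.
sigma(M) = {10 * 8^(-n) : n ≥ 1} ∪ {0}; ||M|| = 5/4

A bounded diagonal operator on l^2 with diagonal entries d_n has spectrum equal to the closure of {d_n : n ≥ 1}: every d_n is an eigenvalue (with eigenvector e_n), so {d_n} ⊂ sigma(M); the spectrum is closed, so its closure is too; and for lambda not in the closure, (M - lambda I) has bounded inverse (the diagonal entries 1/(d_n - lambda) are bounded). For our sequence d_n = 10 * 8^(-n), n = 1, 2, 3, ...:
  - {d_n} = {10 * 8^(-n) : n ≥ 1}; the only limit point is 0
  - closure = {10 * 8^(-n) : n ≥ 1} ∪ {0}
For the norm: a diagonal operator has ||M|| = sup_n |d_n|. Here d_n = 10 * 8^(-n) is positive and decreasing, so sup_n |d_n| = d_1 = 10/8 = 5/4. So ||M|| = 5/4.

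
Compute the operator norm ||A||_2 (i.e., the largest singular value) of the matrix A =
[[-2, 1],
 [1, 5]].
||A||_2 = sqrt((31 + sqrt(477))/2) ≈ 5.1401 (= sqrt(largest eigenvalue of A^T A))

||A||_2 = sigma_max(A) = sqrt(lambda_max(A^T A)). Form the symmetric matrix M = A^T A =
[[5, 3],
 [3, 26]].
Its characteristic polynomial (trace, determinant of M give the coefficients) is
  p(λ) = det(λ I - M) = λ^2 - 31λ + 121.
For λ^2 - 31λ + 121 the discriminant is 477. It is nonnegative but not a perfect square, so the roots are real and irrational: λ = (31 ± sqrt(477))/2 ≈ 26.4202, 4.5798.
So the eigenvalues of A^T A are ≈ 4.5798, 26.4202 (all ≥ 0, as they must be for A^T A). The largest is λ_max = (31 + sqrt(477))/2 ≈ 26.4202, hence ||A||_2 = sqrt(λ_max) = sqrt((31 + sqrt(477))/2) ≈ 5.1401.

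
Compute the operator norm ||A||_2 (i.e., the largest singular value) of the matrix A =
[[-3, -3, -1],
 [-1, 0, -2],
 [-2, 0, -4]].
||A||_2 = sqrt((44 + sqrt(536))/2) ≈ 5.7945 (= sqrt(largest eigenvalue of A^T A))

||A||_2 = sigma_max(A) = sqrt(lambda_max(A^T A)). Form the symmetric matrix M = A^T A =
[[14, 9, 13],
 [9, 9, 3],
 [13, 3, 21]].
Its characteristic polynomial (trace, sum of principal 2x2 minors, determinant of M give the coefficients) is
  p(λ) = det(λ I - M) = λ^3 - 44λ^2 + 350λ.
The constant term is 0, so λ = 0 is a root. Dividing out λ leaves p(λ) = λ(λ^2 - 44λ + 350). For λ^2 - 44λ + 350 the discriminant is 536. It is nonnegative but not a perfect square, so the roots are real and irrational: λ = (44 ± sqrt(536))/2 ≈ 33.5758, 10.4242.
So the eigenvalues of A^T A are ≈ 0, 10.4242, 33.5758 (all ≥ 0, as they must be for A^T A). The largest is λ_max = (44 + sqrt(536))/2 ≈ 33.5758, hence ||A||_2 = sqrt(λ_max) = sqrt((44 + sqrt(536))/2) ≈ 5.7945.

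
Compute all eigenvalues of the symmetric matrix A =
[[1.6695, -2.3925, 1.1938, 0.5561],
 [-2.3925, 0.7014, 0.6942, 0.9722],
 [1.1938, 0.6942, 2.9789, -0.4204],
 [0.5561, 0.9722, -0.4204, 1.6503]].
sigma(A) ≈ {-2, 2, 3, 4}

A is real symmetric, so its spectrum consists of real eigenvalues. Expanding the characteristic polynomial of the displayed matrix gives
  det(λ I - A) = p(λ) = λ^4 + (-7)λ^3 + (8)λ^2 + (28.0017)λ + (-48.0035).
Solving p(λ) = 0 yields eigenvalues ≈ -2, 2, 3, 4. (A is shown rounded to 4 decimals, so these recover the underlying integer eigenvalues to within that precision.)
Verification: the trace of A = 7 equals the sum of eigenvalues 7, and det(A) ≈ -48.0035 matches the eigenvalue product -48.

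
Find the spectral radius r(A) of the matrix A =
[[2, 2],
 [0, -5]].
r(A) = 5

The eigenvalues of A are the roots of its characteristic polynomial. With M = A (coefficients from the trace and determinant):
  p(λ) = det(λ I - M) = λ^2 + 3λ - 10.
For λ^2 + 3λ - 10 the discriminant is 49. It is a perfect square (7^2), so the roots are rational: λ = (-3 ± 7)/2 = 2, -5.
Thus the eigenvalues (to 4 decimals) are 2 (modulus 2); -5 (modulus 5). The spectral radius is the largest modulus: r(A) = 5. (Cross-check: r(A) ≤ ||A||_2 ≈ 5.4428; equality holds whenever A is normal, though it can also hold for some non-normal A.)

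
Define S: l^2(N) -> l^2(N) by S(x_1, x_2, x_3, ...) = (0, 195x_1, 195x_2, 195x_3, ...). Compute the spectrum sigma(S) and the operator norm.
sigma(S) = closed disk {z in C : |z| ≤ 195}; ||S|| = 195

Note S = 195·U where U is the unit right shift (U x)_k = x_{k-1} (with x_0 := 0); so ||S|| = 195||U|| and sigma(S) = 195·sigma(U). ||S x||^2 = sum_{k≥1} |195x_k|^2 = 38025||x||^2, so ||S|| = 195 and sigma(S) ⊂ {|z| ≤ 195}. For any |lambda| < 195, the equation (S - lambda I) x = 0 forces x_1 = 0, then 195x_k = lambda x_{k+1} ⇒ x = 0, so S has no eigenvalues. But (S - lambda I) is not surjective for |lambda| < 195: solving (S - lambda I) x = e_1 would require x_n proportional to (lambda/195)^(-n), which is not in l^2. So every |lambda| < 195 lies in the residual spectrum. The boundary |lambda| = 195 is in the approximate point spectrum (the spectrum is closed). Hence sigma(S) is the closed disk of radius 195.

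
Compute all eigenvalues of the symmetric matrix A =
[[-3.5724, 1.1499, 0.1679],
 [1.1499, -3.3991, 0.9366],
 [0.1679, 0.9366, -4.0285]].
sigma(A) ≈ {-5, -4, -2}

A is real symmetric, so its spectrum consists of real eigenvalues. Expanding the characteristic polynomial of the displayed matrix gives
  det(λ I - A) = p(λ) = λ^3 + (11)λ^2 + (38)λ + (40).
Solving p(λ) = 0 yields eigenvalues ≈ -5, -4, -2. (A is shown rounded to 4 decimals, so these recover the underlying integer eigenvalues to within that precision.)
Verification: the trace of A = -11 equals the sum of eigenvalues -11, and det(A) ≈ -39.9998 matches the eigenvalue product -40.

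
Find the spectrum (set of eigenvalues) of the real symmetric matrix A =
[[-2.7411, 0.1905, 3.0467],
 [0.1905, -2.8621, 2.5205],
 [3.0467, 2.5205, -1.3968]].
sigma(A) ≈ {-6, -3, 2}

A is real symmetric, so its spectrum consists of real eigenvalues. Expanding the characteristic polynomial of the displayed matrix gives
  det(λ I - A) = p(λ) = λ^3 + (7)λ^2 + (0)λ + (-36).
Solving p(λ) = 0 yields eigenvalues ≈ -6, -3, 2. (A is shown rounded to 4 decimals, so these recover the underlying integer eigenvalues to within that precision.)
Verification: the trace of A = -7 equals the sum of eigenvalues -7, and det(A) ≈ 35.9992 matches the eigenvalue product 36.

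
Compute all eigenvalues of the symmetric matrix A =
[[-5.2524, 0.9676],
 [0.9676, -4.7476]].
sigma(A) ≈ {-6, -4}

A is real symmetric, so its spectrum consists of real eigenvalues. Expanding the characteristic polynomial of the displayed matrix gives
  det(λ I - A) = p(λ) = λ^2 + (10)λ + (24).
Solving p(λ) = 0 yields eigenvalues ≈ -6, -4. (A is shown rounded to 4 decimals, so these recover the underlying integer eigenvalues to within that precision.)
Verification: the trace of A = -10 equals the sum of eigenvalues -10, and det(A) ≈ 24.0000 matches the eigenvalue product 24.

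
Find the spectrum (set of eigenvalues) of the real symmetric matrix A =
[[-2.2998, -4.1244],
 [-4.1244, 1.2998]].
sigma(A) ≈ {-5, 4}

A is real symmetric, so its spectrum consists of real eigenvalues. Expanding the characteristic polynomial of the displayed matrix gives
  det(λ I - A) = p(λ) = λ^2 + (1)λ + (-20).
Solving p(λ) = 0 yields eigenvalues ≈ -5, 4. (A is shown rounded to 4 decimals, so these recover the underlying integer eigenvalues to within that precision.)
Verification: the trace of A = -1 equals the sum of eigenvalues -1, and det(A) ≈ -20.0000 matches the eigenvalue product -20.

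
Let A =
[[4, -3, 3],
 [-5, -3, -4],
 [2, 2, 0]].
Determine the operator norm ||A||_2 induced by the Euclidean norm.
||A||_2 ≈ 8.3475 (= sqrt(largest eigenvalue of A^T A))

||A||_2 = sigma_max(A) = sqrt(lambda_max(A^T A)). Form the symmetric matrix M = A^T A =
[[45, 7, 32],
 [7, 22, 3],
 [32, 3, 25]].
Its characteristic polynomial (trace, sum of principal 2x2 minors, determinant of M give the coefficients) is
  p(λ) = det(λ I - M) = λ^3 - 92λ^2 + 1583λ - 1936.
No integer candidate from the rational root theorem (±divisors of 1936) is a root, so the roots are irrational. The cubic discriminant is Δ = 4286320212 > 0, so there are three distinct real roots. p(1) = -444 and p(2) = 870 have opposite signs, so a root lies in (1, 2); Newton's method refines it to λ ≈ 1.3233. p(20) = 924 and p(21) = -4 have opposite signs, so a root lies in (20, 21); Newton's method refines it to λ ≈ 20.9958. p(69) = -2212 and p(70) = 1074 have opposite signs, so a root lies in (69, 70); Newton's method refines it to λ ≈ 69.6809. Check (Vieta): the three roots sum to 92, matching tr M = 92.
So the eigenvalues of A^T A are ≈ 1.3233, 20.9958, 69.6809 (all ≥ 0, as they must be for A^T A). The largest is λ_max ≈ 69.6809, hence ||A||_2 = sqrt(λ_max) ≈ 8.3475.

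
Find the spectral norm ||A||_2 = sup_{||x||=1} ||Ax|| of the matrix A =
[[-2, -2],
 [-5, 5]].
||A||_2 = sqrt(50) ≈ 7.0711 (= sqrt(largest eigenvalue of A^T A))

||A||_2 = sigma_max(A) = sqrt(lambda_max(A^T A)). Form the symmetric matrix M = A^T A =
[[29, -21],
 [-21, 29]].
Its characteristic polynomial (trace, determinant of M give the coefficients) is
  p(λ) = det(λ I - M) = λ^2 - 58λ + 400.
For λ^2 - 58λ + 400 the discriminant is 1764. It is a perfect square (42^2), so the roots are rational: λ = (58 ± 42)/2 = 50, 8.
So the eigenvalues of A^T A are ≈ 8, 50 (all ≥ 0, as they must be for A^T A). The largest is λ_max = 50, hence ||A||_2 = sqrt(λ_max) = sqrt(50) ≈ 7.0711.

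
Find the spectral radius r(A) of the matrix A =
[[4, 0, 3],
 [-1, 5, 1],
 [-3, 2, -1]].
r(A) = (7 + sqrt(5))/2 ≈ 4.618

The eigenvalues of A are the roots of its characteristic polynomial. With M = A (coefficients from the trace, the sum of principal 2x2 minors, and det A):
  p(λ) = det(λ I - M) = λ^3 - 8λ^2 + 18λ - 11.
By the rational root theorem any rational root is an integer divisor of 11. Testing λ = 1: p(1) = 1 - 8 + 18 - 11 = 0, so λ = 1 is a root. Dividing out (λ - 1) leaves p(λ) = (λ - 1)(λ^2 - 7λ + 11). For λ^2 - 7λ + 11 the discriminant is 5. It is nonnegative but not a perfect square, so the roots are real and irrational: λ = (7 ± sqrt(5))/2 ≈ 4.618, 2.382.
Thus the eigenvalues (to 4 decimals) are 4.618 (modulus 4.618); 2.382 (modulus 2.382); 1 (modulus 1). The spectral radius is the largest modulus: r(A) = (7 + sqrt(5))/2 ≈ 4.618. (Cross-check: r(A) ≤ ||A||_2 ≈ 6.378; equality holds whenever A is normal, though it can also hold for some non-normal A.)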